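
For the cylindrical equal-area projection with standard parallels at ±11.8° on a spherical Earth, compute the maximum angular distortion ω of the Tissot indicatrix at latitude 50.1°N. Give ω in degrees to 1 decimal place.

47.1°

A cylindrical equal-area projection with standard parallel φ₀ has meridian scale h = cos φ / cos φ₀ and parallel scale k = cos φ₀ / cos φ (so areas are preserved, h·k = 1).
At 50.1°: h = 0.6553, k = 1.526; principal scales a = 1.526, b = 0.6553.
sin(ω/2) = (a − b)/(a + b) = 0.8707/2.181 = 0.3992, so ω = 2 arcsin(0.3992) ≈ 47.1°.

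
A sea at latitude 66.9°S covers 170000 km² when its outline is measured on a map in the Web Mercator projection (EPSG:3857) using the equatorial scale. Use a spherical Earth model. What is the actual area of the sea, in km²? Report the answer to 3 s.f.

For Mercator, h = k = sec φ (a conformal cylindrical projection has a single point scale, 1/cos φ).
Areal scale = k² = sec²φ = 1/cos²(66.9°) = 1/0.3923² = 6.497.
True area = apparent / (areal scale) = 170000 / 6.497 ≈ 26200 km².

26200 km²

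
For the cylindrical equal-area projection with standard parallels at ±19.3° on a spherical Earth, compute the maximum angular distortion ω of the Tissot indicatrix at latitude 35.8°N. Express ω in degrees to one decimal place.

For cylindrical equal-area with standard parallel φ₀, h = cos φ / cos φ₀ and k = cos φ₀ / cos φ, so h·k = 1.
At 35.8°: h = 0.8594, k = 1.164; principal scales a = 1.164, b = 0.8594.
sin(ω/2) = (a − b)/(a + b) = 0.3043/2.023 = 0.1504, so ω = 2 arcsin(0.1504) ≈ 17.3°.

17.3°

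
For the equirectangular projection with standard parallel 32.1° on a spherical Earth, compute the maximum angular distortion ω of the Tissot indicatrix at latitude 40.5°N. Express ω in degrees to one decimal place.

The equidistant cylindrical projection with φ₀ = 32.1° has h = 1 (meridians true) and k = cos φ₀ / cos φ along parallels.
At 40.5°: h = 1.000, k = 1.114; principal scales a = 1.114, b = 1.000.
sin(ω/2) = (a − b)/(a + b) = 0.1140/2.114 = 0.05394, so ω = 2 arcsin(0.05394) ≈ 6.2°.

6.2°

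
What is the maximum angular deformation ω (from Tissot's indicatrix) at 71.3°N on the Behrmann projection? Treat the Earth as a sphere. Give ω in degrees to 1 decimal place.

98.7°

Behrmann is a cylindrical equal-area projection with standard parallels at ±30°. A cylindrical equal-area projection with standard parallel φ₀ has meridian scale h = cos φ / cos φ₀ and parallel scale k = cos φ₀ / cos φ (so areas are preserved, h·k = 1).
At 71.3°: h = 0.3702, k = 2.701; principal scales a = 2.701, b = 0.3702.
sin(ω/2) = (a − b)/(a + b) = 2.331/3.071 = 0.7589, so ω = 2 arcsin(0.7589) ≈ 98.7°.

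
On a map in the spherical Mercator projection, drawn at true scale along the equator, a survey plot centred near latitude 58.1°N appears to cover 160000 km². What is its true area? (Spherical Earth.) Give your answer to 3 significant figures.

For Mercator, h = k = sec φ (a conformal cylindrical projection has a single point scale, 1/cos φ).
Areal scale = k² = sec²φ = 1/cos²(58.1°) = 1/0.5284² = 3.581.
True area = apparent / (areal scale) = 160000 / 3.581 ≈ 44700 km².

44700 km²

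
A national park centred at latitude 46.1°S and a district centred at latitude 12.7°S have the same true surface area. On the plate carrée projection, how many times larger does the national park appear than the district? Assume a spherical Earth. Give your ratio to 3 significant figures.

1.41

For the equirectangular projection with φ₀ = 0 (plate carrée), h = 1 along meridians and k = sec φ along parallels.
Areal scale at 46.1°: h·k = 1.000 × 1.442 = 1.442.
Areal scale at 12.7°: h·k = 1.000 × 1.025 = 1.025.
Ratio = 1.442/1.025 ≈ 1.41.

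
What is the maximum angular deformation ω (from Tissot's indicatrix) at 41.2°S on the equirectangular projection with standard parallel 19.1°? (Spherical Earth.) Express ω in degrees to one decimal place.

With standard parallel φ₀ = 19.1°, the equirectangular projection gives x = Rλ cos φ₀, y = Rφ, so h = 1 and k = cos 19.1° / cos φ.
At 41.2°: h = 1.000, k = 1.256; principal scales a = 1.256, b = 1.000.
sin(ω/2) = (a − b)/(a + b) = 0.2559/2.256 = 0.1134, so ω = 2 arcsin(0.1134) ≈ 13.0°.

13.0°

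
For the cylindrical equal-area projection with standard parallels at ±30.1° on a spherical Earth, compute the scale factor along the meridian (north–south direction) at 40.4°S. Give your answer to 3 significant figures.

Cylindrical equal-area (φ₀ = 30.1°): h = cos φ / cos 30.1° along meridians, k = cos 30.1° / cos φ along parallels; h·k = 1.
h = cos 40.4° / cos 30.1° = 0.7615/0.8652 = 0.8802.

0.880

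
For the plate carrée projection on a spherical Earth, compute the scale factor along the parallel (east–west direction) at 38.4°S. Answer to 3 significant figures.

In the plate carrée (x = Rλ, y = Rφ), meridians are true-scale (h = 1) and parallels are stretched by k = sec φ.
k = 1/cos 38.4° = 1/0.7837 = 1.276.

1.28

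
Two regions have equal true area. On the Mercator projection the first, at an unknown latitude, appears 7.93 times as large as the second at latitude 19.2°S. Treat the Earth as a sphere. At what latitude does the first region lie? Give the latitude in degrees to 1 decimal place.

Mercator areal scale is sec²φ, so apparent-area ratio = sec²φ₁ / sec²φ₂ = cos²φ₂ / cos²φ₁.
cos²φ₂ / cos²φ₁ = 7.93  ⇒  cos φ₁ = cos 19.2° / √7.93 = 0.9444/2.816 = 0.3354.
φ₁ = arccos(0.3354) ≈ 70.4°.

70.4°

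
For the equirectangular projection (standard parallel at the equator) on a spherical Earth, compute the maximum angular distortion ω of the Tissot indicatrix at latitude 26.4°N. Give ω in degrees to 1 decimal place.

Plate carrée maps x = Rλ, y = Rφ. The meridian scale is h = 1 and the parallel scale is k = 1/cos φ = sec φ.
At 26.4°: h = 1.000, k = 1.116; principal scales a = 1.116, b = 1.000.
sin(ω/2) = (a − b)/(a + b) = 0.1164/2.116 = 0.05501, so ω = 2 arcsin(0.05501) ≈ 6.3°.

6.3°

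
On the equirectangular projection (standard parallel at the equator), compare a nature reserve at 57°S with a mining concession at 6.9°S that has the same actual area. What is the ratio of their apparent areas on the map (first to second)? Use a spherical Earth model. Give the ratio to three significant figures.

1.82

Plate carrée maps x = Rλ, y = Rφ. The meridian scale is h = 1 and the parallel scale is k = 1/cos φ = sec φ.
Areal scale at 57°: h·k = 1.000 × 1.836 = 1.836.
Areal scale at 6.9°: h·k = 1.000 × 1.007 = 1.007.
Ratio = 1.836/1.007 ≈ 1.82.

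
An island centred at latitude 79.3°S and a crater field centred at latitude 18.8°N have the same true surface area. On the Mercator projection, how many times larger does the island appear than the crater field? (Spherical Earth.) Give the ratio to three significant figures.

On Mercator, area is exaggerated by sec²φ = 1/cos²φ.
At 79.3°: sec²(79.3°) = 1/0.1857² = 29.01.
At 18.8°: sec²(18.8°) = 1/0.9466² = 1.116.
Ratio = 29.01/1.116 = cos²(18.8°)/cos²(79.3°) ≈ 26.0.

26.0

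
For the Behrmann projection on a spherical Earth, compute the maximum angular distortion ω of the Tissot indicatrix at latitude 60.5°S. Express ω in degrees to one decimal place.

The Behrmann projection is cylindrical equal-area with φ₀ = 30°. Cylindrical equal-area (φ₀ = 30°): h = cos φ / cos 30° along meridians, k = cos 30° / cos φ along parallels; h·k = 1.
At 60.5°: h = 0.5686, k = 1.759; principal scales a = 1.759, b = 0.5686.
sin(ω/2) = (a − b)/(a + b) = 1.190/2.327 = 0.5114, so ω = 2 arcsin(0.5114) ≈ 61.5°.

61.5°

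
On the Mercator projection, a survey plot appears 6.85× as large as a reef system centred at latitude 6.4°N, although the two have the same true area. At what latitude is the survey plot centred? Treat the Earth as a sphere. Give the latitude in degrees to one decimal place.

67.7°

Mercator areal scale is sec²φ, so apparent-area ratio = sec²φ₁ / sec²φ₂ = cos²φ₂ / cos²φ₁.
cos²φ₂ / cos²φ₁ = 6.85  ⇒  cos φ₁ = cos 6.4° / √6.85 = 0.9938/2.617 = 0.3797.
φ₁ = arccos(0.3797) ≈ 67.7°.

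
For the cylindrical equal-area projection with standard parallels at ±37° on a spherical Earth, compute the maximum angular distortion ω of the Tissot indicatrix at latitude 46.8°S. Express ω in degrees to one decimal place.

Cylindrical equal-area (φ₀ = 37°): h = cos φ / cos 37° along meridians, k = cos 37° / cos φ along parallels; h·k = 1.
At 46.8°: h = 0.8571, k = 1.167; principal scales a = 1.167, b = 0.8571.
sin(ω/2) = (a − b)/(a + b) = 0.3095/2.024 = 0.1529, so ω = 2 arcsin(0.1529) ≈ 17.6°.

17.6°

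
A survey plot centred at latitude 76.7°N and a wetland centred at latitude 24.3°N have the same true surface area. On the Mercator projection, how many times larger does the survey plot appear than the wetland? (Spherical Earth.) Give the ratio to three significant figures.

15.7

On Mercator, area is exaggerated by sec²φ = 1/cos²φ.
At 76.7°: sec²(76.7°) = 1/0.2300² = 18.90.
At 24.3°: sec²(24.3°) = 1/0.9114² = 1.204.
Ratio = 18.90/1.204 = cos²(24.3°)/cos²(76.7°) ≈ 15.7.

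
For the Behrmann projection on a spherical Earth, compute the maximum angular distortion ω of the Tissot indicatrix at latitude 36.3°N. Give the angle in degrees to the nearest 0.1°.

The Behrmann projection is cylindrical equal-area with φ₀ = 30°. A cylindrical equal-area projection with standard parallel φ₀ has meridian scale h = cos φ / cos φ₀ and parallel scale k = cos φ₀ / cos φ (so areas are preserved, h·k = 1).
At 36.3°: h = 0.9306, k = 1.075; principal scales a = 1.075, b = 0.9306.
sin(ω/2) = (a − b)/(a + b) = 0.1440/2.005 = 0.07180, so ω = 2 arcsin(0.07180) ≈ 8.2°.

8.2°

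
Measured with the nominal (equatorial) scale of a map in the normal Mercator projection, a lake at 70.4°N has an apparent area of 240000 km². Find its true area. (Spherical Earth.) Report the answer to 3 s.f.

The Mercator projection is conformal; its linear scale factor is the same in every direction and equals sec φ = 1/cos φ.
Areal scale = k² = sec²φ = 1/cos²(70.4°) = 1/0.3355² = 8.887.
True area = apparent / (areal scale) = 240000 / 8.887 ≈ 27000 km².

27000 km²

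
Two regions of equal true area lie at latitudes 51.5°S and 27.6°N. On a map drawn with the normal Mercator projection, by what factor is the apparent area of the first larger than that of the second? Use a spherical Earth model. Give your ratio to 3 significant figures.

2.03

Mercator is conformal with k = sec φ, so areal scale = k² = sec²φ.
At 51.5°: sec²(51.5°) = 1/0.6225² = 2.580.
At 27.6°: sec²(27.6°) = 1/0.8862² = 1.273.
Ratio = 2.580/1.273 = cos²(27.6°)/cos²(51.5°) ≈ 2.03.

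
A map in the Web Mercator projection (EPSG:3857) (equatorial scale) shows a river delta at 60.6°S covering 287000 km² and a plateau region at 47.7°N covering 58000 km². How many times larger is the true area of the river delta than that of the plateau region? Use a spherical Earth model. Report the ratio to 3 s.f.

2.63

Mercator's areal exaggeration is sec²φ; hence true area = (apparent area) · cos²φ.
True area of river delta: 287000 × cos²(60.6°) = 287000 × 0.2410 = 69160 km².
True area of plateau region: 58000 × cos²(47.7°) = 58000 × 0.4529 = 26270 km².
Ratio = 69160 / 26270 ≈ 2.63.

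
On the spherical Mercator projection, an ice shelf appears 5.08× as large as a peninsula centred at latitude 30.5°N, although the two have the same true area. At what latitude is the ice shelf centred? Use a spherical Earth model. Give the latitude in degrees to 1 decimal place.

Mercator areal scale is sec²φ, so apparent-area ratio = sec²φ₁ / sec²φ₂ = cos²φ₂ / cos²φ₁.
cos²φ₂ / cos²φ₁ = 5.08  ⇒  cos φ₁ = cos 30.5° / √5.08 = 0.8616/2.254 = 0.3823.
φ₁ = arccos(0.3823) ≈ 67.5°.

67.5°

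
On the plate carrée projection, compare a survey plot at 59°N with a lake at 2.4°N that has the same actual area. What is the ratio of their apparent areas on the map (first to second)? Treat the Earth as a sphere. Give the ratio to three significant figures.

1.94

For the equirectangular projection with φ₀ = 0 (plate carrée), h = 1 along meridians and k = sec φ along parallels.
Areal scale at 59°: h·k = 1.000 × 1.942 = 1.942.
Areal scale at 2.4°: h·k = 1.000 × 1.001 = 1.001.
Ratio = 1.942/1.001 ≈ 1.94.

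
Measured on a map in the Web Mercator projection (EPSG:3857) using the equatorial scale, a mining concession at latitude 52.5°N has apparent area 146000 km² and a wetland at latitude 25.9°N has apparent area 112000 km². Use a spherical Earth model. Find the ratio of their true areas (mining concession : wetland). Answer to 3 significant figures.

0.597

Mercator's areal exaggeration is sec²φ; hence true area = (apparent area) · cos²φ.
True area of mining concession: 146000 × cos²(52.5°) = 146000 × 0.3706 = 54110 km².
True area of wetland: 112000 × cos²(25.9°) = 112000 × 0.8092 = 90630 km².
Ratio = 54110 / 90630 ≈ 0.597.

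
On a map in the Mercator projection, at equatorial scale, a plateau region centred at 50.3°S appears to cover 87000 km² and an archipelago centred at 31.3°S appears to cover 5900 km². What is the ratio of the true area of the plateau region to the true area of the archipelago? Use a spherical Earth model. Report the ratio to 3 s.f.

8.24

Mercator's areal exaggeration is sec²φ; hence true area = (apparent area) · cos²φ.
True area of plateau region: 87000 × cos²(50.3°) = 87000 × 0.4080 = 35500 km².
True area of archipelago: 5900 × cos²(31.3°) = 5900 × 0.7301 = 4308 km².
Ratio = 35500 / 4308 ≈ 8.24.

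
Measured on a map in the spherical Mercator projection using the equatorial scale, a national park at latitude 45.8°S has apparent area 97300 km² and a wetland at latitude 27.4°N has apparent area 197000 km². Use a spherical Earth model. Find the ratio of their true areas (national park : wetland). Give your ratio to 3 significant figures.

Since Mercator area scale is 1/cos²φ, the true area equals the apparent area multiplied by cos²φ.
True area of national park: 97300 × cos²(45.8°) = 97300 × 0.4860 = 47290 km².
True area of wetland: 197000 × cos²(27.4°) = 197000 × 0.7882 = 155300 km².
Ratio = 47290 / 155300 ≈ 0.305.

0.305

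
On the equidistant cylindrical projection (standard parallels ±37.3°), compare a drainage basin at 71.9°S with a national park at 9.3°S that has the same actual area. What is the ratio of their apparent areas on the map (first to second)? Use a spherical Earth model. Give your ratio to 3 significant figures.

The equidistant cylindrical projection with φ₀ = 37.3° has h = 1 (meridians true) and k = cos φ₀ / cos φ along parallels.
Areal scale at 71.9°: h·k = 1.000 × 2.560 = 2.560.
Areal scale at 9.3°: h·k = 1.000 × 0.8061 = 0.8061.
Ratio = 2.560/0.8061 ≈ 3.18.

3.18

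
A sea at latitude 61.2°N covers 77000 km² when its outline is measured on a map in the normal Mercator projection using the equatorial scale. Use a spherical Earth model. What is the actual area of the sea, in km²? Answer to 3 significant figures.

17900 km²

For Mercator, h = k = sec φ (a conformal cylindrical projection has a single point scale, 1/cos φ).
Areal scale = k² = sec²φ = 1/cos²(61.2°) = 1/0.4818² = 4.309.
True area = apparent / (areal scale) = 77000 / 4.309 ≈ 17900 km².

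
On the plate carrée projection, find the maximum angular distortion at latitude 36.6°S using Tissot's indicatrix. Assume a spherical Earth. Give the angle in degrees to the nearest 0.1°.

For the equirectangular projection with φ₀ = 0 (plate carrée), h = 1 along meridians and k = sec φ along parallels.
At 36.6°: h = 1.000, k = 1.246; principal scales a = 1.246, b = 1.000.
sin(ω/2) = (a − b)/(a + b) = 0.2456/2.246 = 0.1094, so ω = 2 arcsin(0.1094) ≈ 12.6°.

12.6°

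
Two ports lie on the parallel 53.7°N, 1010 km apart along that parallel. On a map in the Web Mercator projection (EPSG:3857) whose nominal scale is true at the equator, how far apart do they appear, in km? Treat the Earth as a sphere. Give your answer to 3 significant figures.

1710 km

The Mercator projection is conformal; its linear scale factor is the same in every direction and equals sec φ = 1/cos φ.
Along the parallel, k = sec 53.7° = 1/0.5920 = 1.689.
Map distance = 1010 × 1.689 ≈ 1710 km.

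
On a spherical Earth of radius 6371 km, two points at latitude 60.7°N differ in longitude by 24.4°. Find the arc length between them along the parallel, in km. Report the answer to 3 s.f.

Arc length along a parallel = R cos φ · Δλ (with Δλ in radians).
= 6371 × cos 60.7° × (24.4° × π/180) = 6371 × 0.4894 × 0.4259 ≈ 1330 km.

1330 km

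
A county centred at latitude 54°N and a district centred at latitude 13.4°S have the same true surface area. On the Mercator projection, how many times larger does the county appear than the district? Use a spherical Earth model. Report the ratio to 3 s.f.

Mercator areal scale is sec²φ.
At 54°: sec²(54°) = 1/0.5878² = 2.894.
At 13.4°: sec²(13.4°) = 1/0.9728² = 1.057.
Ratio = 2.894/1.057 = cos²(13.4°)/cos²(54°) ≈ 2.74.

2.74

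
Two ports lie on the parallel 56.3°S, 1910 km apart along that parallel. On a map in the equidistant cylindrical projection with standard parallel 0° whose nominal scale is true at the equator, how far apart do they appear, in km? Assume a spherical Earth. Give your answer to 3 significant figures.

3440 km

Plate carrée maps x = Rλ, y = Rφ. The meridian scale is h = 1 and the parallel scale is k = 1/cos φ = sec φ.
Along the parallel, k = sec 56.3° = 1/0.5548 = 1.802.
Map distance = 1910 × 1.802 ≈ 3440 km.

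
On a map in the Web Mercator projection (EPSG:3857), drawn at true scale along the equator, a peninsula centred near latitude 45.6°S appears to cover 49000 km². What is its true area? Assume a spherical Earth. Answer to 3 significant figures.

Mercator is conformal, so the point scale is isotropic: h = k = sec φ = 1/cos φ.
Areal scale = k² = sec²φ = 1/cos²(45.6°) = 1/0.6997² = 2.043.
True area = apparent / (areal scale) = 49000 / 2.043 ≈ 24000 km².

24000 km²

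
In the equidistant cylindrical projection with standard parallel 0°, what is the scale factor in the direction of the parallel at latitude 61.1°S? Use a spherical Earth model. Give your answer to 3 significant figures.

2.07

For the equirectangular projection with φ₀ = 0 (plate carrée), h = 1 along meridians and k = sec φ along parallels.
k = 1/cos 61.1° = 1/0.4833 = 2.069.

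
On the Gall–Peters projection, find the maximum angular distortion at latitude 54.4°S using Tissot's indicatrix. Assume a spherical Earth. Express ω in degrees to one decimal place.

22.1°

The Gall–Peters projection is cylindrical equal-area with φ₀ = 45°. Cylindrical equal-area (φ₀ = 45°): h = cos φ / cos 45° along meridians, k = cos 45° / cos φ along parallels; h·k = 1.
At 54.4°: h = 0.8232, k = 1.215; principal scales a = 1.215, b = 0.8232.
sin(ω/2) = (a − b)/(a + b) = 0.3915/2.038 = 0.1921, so ω = 2 arcsin(0.1921) ≈ 22.1°.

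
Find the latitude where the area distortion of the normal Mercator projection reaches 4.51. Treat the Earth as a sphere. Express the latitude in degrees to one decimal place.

61.9°

Mercator areal scale is sec²φ.
sec²φ = 4.51  ⇒  cos²φ = 0.2217  ⇒  cos φ = 0.4709.
φ = arccos(0.4709) ≈ 61.9°.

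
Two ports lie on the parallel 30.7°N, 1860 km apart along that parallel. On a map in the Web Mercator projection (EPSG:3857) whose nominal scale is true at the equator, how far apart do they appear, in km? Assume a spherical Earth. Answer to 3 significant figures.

2160 km

The Mercator projection is conformal; its linear scale factor is the same in every direction and equals sec φ = 1/cos φ.
Along the parallel, k = sec 30.7° = 1/0.8599 = 1.163.
Map distance = 1860 × 1.163 ≈ 2160 km.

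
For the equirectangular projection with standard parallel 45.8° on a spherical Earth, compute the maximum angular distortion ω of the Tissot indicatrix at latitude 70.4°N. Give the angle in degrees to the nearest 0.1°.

41.0°

With standard parallel φ₀ = 45.8°, the equirectangular projection gives x = Rλ cos φ₀, y = Rφ, so h = 1 and k = cos 45.8° / cos φ.
At 70.4°: h = 1.000, k = 2.078; principal scales a = 2.078, b = 1.000.
sin(ω/2) = (a − b)/(a + b) = 1.078/3.078 = 0.3503, so ω = 2 arcsin(0.3503) ≈ 41.0°.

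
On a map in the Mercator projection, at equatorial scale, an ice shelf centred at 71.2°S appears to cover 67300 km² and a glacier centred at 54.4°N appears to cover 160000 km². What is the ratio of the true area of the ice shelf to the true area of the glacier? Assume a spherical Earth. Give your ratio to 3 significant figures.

0.129

Since Mercator area scale is 1/cos²φ, the true area equals the apparent area multiplied by cos²φ.
True area of ice shelf: 67300 × cos²(71.2°) = 67300 × 0.1039 = 6989 km².
True area of glacier: 160000 × cos²(54.4°) = 160000 × 0.3389 = 54220 km².
Ratio = 6989 / 54220 ≈ 0.129.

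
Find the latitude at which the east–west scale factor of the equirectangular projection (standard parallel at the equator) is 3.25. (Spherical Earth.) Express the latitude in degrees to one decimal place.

72.1°

Plate carrée: h = 1, k = sec φ along parallels.
sec φ = 3.25  ⇒  cos φ = 0.3077  ⇒  φ ≈ 72.1°.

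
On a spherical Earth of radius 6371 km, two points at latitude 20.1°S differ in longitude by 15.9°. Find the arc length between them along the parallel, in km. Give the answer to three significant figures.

1660 km

Arc length along a parallel = R cos φ · Δλ (with Δλ in radians).
= 6371 × cos 20.1° × (15.9° × π/180) = 6371 × 0.9391 × 0.2775 ≈ 1660 km.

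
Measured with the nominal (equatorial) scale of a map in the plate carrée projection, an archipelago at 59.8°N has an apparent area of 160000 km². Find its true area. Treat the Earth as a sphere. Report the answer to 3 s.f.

80500 km²

In the plate carrée (x = Rλ, y = Rφ), meridians are true-scale (h = 1) and parallels are stretched by k = sec φ.
Areal scale = h·k = 1 × sec φ; at 59.8°, h = 1.000, k = 1.988, so h·k = 1.988.
True area = apparent / (areal scale) = 160000 / 1.988 ≈ 80500 km².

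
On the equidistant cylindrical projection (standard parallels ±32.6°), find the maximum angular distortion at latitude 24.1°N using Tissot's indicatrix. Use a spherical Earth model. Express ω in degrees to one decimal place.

4.6°

With standard parallel φ₀ = 32.6°, the equirectangular projection gives x = Rλ cos φ₀, y = Rφ, so h = 1 and k = cos 32.6° / cos φ.
At 24.1°: h = 1.000, k = 0.9229; principal scales a = 1.000, b = 0.9229.
sin(ω/2) = (a − b)/(a + b) = 0.07710/1.923 = 0.04010, so ω = 2 arcsin(0.04010) ≈ 4.6°.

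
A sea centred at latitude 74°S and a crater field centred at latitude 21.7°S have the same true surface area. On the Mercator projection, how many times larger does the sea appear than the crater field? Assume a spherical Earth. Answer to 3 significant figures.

11.4

Mercator areal scale is sec²φ.
At 74°: sec²(74°) = 1/0.2756² = 13.16.
At 21.7°: sec²(21.7°) = 1/0.9291² = 1.158.
Ratio = 13.16/1.158 = cos²(21.7°)/cos²(74°) ≈ 11.4.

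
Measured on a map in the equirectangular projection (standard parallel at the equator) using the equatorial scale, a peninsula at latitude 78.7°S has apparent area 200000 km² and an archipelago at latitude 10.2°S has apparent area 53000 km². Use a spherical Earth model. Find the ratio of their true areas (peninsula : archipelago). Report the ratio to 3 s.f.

0.751

On the plate carrée, areal scale = h·k = 1 × sec φ, so true area = apparent × cos φ.
True area of peninsula: 200000 × cos(78.7°) = 200000 × 0.1959 = 39190 km².
True area of archipelago: 53000 × cos(10.2°) = 53000 × 0.9842 = 52160 km².
Ratio = 39190 / 52160 ≈ 0.751.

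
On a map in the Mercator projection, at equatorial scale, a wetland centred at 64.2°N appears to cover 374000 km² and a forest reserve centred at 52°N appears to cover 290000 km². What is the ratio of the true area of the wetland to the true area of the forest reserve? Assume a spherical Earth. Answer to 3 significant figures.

Mercator's areal exaggeration is sec²φ; hence true area = (apparent area) · cos²φ.
True area of wetland: 374000 × cos²(64.2°) = 374000 × 0.1894 = 70850 km².
True area of forest reserve: 290000 × cos²(52°) = 290000 × 0.3790 = 109900 km².
Ratio = 70850 / 109900 ≈ 0.645.

0.645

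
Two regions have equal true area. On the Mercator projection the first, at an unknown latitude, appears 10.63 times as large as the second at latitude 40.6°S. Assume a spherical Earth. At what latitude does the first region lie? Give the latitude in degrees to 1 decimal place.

76.5°

For equal true areas on Mercator, apparent areas scale as sec²φ, so the ratio is cos²φ₂ / cos²φ₁.
cos²φ₂ / cos²φ₁ = 10.63  ⇒  cos φ₁ = cos 40.6° / √10.63 = 0.7593/3.260 = 0.2329.
φ₁ = arccos(0.2329) ≈ 76.5°.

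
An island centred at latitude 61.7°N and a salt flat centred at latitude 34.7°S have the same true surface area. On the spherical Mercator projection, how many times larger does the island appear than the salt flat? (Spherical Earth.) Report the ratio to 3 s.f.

3.01

On Mercator, area is exaggerated by sec²φ = 1/cos²φ.
At 61.7°: sec²(61.7°) = 1/0.4741² = 4.449.
At 34.7°: sec²(34.7°) = 1/0.8221² = 1.479.
Ratio = 4.449/1.479 = cos²(34.7°)/cos²(61.7°) ≈ 3.01.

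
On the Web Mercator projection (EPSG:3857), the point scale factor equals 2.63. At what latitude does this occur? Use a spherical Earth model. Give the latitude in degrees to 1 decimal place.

Mercator scale is k = sec φ = 1/cos φ.
1/cos φ = 2.63  ⇒  cos φ = 0.3802  ⇒  φ = arccos(0.3802) ≈ 67.7°.

67.7°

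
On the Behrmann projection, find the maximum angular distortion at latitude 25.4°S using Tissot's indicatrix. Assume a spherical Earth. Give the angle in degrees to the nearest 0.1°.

Behrmann is a cylindrical equal-area projection with standard parallels at ±30°. For cylindrical equal-area with standard parallel φ₀, h = cos φ / cos φ₀ and k = cos φ₀ / cos φ, so h·k = 1.
At 25.4°: h = 1.043, k = 0.9587; principal scales a = 1.043, b = 0.9587.
sin(ω/2) = (a − b)/(a + b) = 0.08438/2.002 = 0.04215, so ω = 2 arcsin(0.04215) ≈ 4.8°.

4.8°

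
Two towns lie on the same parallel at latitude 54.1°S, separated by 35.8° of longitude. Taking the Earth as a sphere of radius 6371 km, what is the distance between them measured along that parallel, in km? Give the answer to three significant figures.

2330 km

Arc length along a parallel = R cos φ · Δλ (with Δλ in radians).
= 6371 × cos 54.1° × (35.8° × π/180) = 6371 × 0.5864 × 0.6248 ≈ 2330 km.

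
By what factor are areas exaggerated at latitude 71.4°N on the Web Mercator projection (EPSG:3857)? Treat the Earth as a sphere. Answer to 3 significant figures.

9.83

For Mercator, h = k = sec φ (a conformal cylindrical projection has a single point scale, 1/cos φ).
Areal scale = k² = sec²φ = 1/cos²(71.4°) = 1/0.3190² = 9.829.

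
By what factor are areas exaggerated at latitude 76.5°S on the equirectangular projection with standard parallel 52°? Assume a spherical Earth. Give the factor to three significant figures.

In the equirectangular projection with standard parallel φ₀ = 52° (x = Rλ cos φ₀, y = Rφ), meridians are true-scale (h = 1) and the parallel scale is k = cos φ₀ / cos φ.
Areal scale = h·k = 1 × cos φ₀ / cos φ; at 76.5°, h = 1.000, k = 2.637, so h·k = 2.637.

2.64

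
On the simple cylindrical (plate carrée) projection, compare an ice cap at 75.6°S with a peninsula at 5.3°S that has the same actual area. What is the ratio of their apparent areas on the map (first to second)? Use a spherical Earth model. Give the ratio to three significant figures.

In the plate carrée (x = Rλ, y = Rφ), meridians are true-scale (h = 1) and parallels are stretched by k = sec φ.
Areal scale at 75.6°: h·k = 1.000 × 4.021 = 4.021.
Areal scale at 5.3°: h·k = 1.000 × 1.004 = 1.004.
Ratio = 4.021/1.004 ≈ 4.00.

4.00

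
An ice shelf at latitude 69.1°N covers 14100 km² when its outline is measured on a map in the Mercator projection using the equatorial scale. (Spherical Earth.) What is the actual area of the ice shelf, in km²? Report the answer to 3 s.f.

For Mercator, h = k = sec φ (a conformal cylindrical projection has a single point scale, 1/cos φ).
Areal scale = k² = sec²φ = 1/cos²(69.1°) = 1/0.3567² = 7.858.
True area = apparent / (areal scale) = 14100 / 7.858 ≈ 1790 km².

1790 km²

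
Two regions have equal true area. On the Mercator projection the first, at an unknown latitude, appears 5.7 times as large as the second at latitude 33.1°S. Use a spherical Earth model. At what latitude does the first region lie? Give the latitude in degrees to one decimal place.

69.5°

For equal true areas on Mercator, apparent areas scale as sec²φ, so the ratio is cos²φ₂ / cos²φ₁.
cos²φ₂ / cos²φ₁ = 5.7  ⇒  cos φ₁ = cos 33.1° / √5.7 = 0.8377/2.387 = 0.3509.
φ₁ = arccos(0.3509) ≈ 69.5°.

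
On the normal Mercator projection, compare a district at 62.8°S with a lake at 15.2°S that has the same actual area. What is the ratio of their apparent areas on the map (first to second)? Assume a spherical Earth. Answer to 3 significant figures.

Mercator areal scale is sec²φ.
At 62.8°: sec²(62.8°) = 1/0.4571² = 4.786.
At 15.2°: sec²(15.2°) = 1/0.9650² = 1.074.
Ratio = 4.786/1.074 = cos²(15.2°)/cos²(62.8°) ≈ 4.46.

4.46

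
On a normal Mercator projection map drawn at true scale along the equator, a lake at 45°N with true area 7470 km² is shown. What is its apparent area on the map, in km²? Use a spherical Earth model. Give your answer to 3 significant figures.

14900 km²

For Mercator, h = k = sec φ (a conformal cylindrical projection has a single point scale, 1/cos φ).
Areal scale = k² = sec²φ = 1/cos²(45°) = 1/0.7071² = 2.000.
Apparent area = 7470 × 2.000 ≈ 14900 km².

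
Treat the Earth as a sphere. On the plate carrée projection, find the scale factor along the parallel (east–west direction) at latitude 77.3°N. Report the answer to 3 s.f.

4.55

For the equirectangular projection with φ₀ = 0 (plate carrée), h = 1 along meridians and k = sec φ along parallels.
k = 1/cos 77.3° = 1/0.2198 = 4.549.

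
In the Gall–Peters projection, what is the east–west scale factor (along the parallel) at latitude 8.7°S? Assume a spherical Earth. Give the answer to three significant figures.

The Gall–Peters projection is cylindrical equal-area with φ₀ = 45°. Cylindrical equal-area (φ₀ = 45°): h = cos φ / cos 45° along meridians, k = cos 45° / cos φ along parallels; h·k = 1.
k = cos 45° / cos 8.7° = 0.7071/0.9885 = 0.7153.

0.715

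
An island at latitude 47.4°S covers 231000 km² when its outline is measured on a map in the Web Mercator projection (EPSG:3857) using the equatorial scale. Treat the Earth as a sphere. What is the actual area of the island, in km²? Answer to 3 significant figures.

106000 km²

Mercator is conformal, so the point scale is isotropic: h = k = sec φ = 1/cos φ.
Areal scale = k² = sec²φ = 1/cos²(47.4°) = 1/0.6769² = 2.183.
True area = apparent / (areal scale) = 231000 / 2.183 ≈ 106000 km².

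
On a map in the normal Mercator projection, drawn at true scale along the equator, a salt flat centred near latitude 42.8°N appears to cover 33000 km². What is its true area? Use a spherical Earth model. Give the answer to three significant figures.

The Mercator projection is conformal; its linear scale factor is the same in every direction and equals sec φ = 1/cos φ.
Areal scale = k² = sec²φ = 1/cos²(42.8°) = 1/0.7337² = 1.857.
True area = apparent / (areal scale) = 33000 / 1.857 ≈ 17800 km².

17800 km²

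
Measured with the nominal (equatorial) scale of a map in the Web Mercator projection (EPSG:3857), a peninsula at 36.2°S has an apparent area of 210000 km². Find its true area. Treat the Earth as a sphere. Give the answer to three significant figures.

Mercator is conformal, so the point scale is isotropic: h = k = sec φ = 1/cos φ.
Areal scale = k² = sec²φ = 1/cos²(36.2°) = 1/0.8070² = 1.536.
True area = apparent / (areal scale) = 210000 / 1.536 ≈ 137000 km².

137000 km²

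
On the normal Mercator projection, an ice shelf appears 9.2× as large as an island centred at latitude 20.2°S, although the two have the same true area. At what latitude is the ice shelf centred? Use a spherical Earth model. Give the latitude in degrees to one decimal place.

For equal true areas on Mercator, apparent areas scale as sec²φ, so the ratio is cos²φ₂ / cos²φ₁.
cos²φ₂ / cos²φ₁ = 9.2  ⇒  cos φ₁ = cos 20.2° / √9.2 = 0.9385/3.033 = 0.3094.
φ₁ = arccos(0.3094) ≈ 72.0°.

72.0°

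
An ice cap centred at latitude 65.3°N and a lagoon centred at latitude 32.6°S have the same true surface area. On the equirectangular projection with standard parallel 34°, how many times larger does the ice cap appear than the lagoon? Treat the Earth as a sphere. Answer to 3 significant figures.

2.02

In the equirectangular projection with standard parallel φ₀ = 34° (x = Rλ cos φ₀, y = Rφ), meridians are true-scale (h = 1) and the parallel scale is k = cos φ₀ / cos φ.
Areal scale at 65.3°: h·k = 1.000 × 1.984 = 1.984.
Areal scale at 32.6°: h·k = 1.000 × 0.9841 = 0.9841.
Ratio = 1.984/0.9841 ≈ 2.02.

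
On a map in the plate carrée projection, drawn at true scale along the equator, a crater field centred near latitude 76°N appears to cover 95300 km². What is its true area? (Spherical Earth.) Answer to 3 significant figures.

Plate carrée maps x = Rλ, y = Rφ. The meridian scale is h = 1 and the parallel scale is k = 1/cos φ = sec φ.
Areal scale = h·k = 1 × sec φ; at 76°, h = 1.000, k = 4.134, so h·k = 4.134.
True area = apparent / (areal scale) = 95300 / 4.134 ≈ 23100 km².

23100 km²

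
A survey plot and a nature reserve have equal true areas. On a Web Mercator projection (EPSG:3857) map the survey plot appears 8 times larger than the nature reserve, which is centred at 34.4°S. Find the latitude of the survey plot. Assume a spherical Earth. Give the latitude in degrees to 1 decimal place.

For equal true areas on Mercator, apparent areas scale as sec²φ, so the ratio is cos²φ₂ / cos²φ₁.
cos²φ₂ / cos²φ₁ = 8  ⇒  cos φ₁ = cos 34.4° / √8 = 0.8251/2.828 = 0.2917.
φ₁ = arccos(0.2917) ≈ 73.0°.

73.0°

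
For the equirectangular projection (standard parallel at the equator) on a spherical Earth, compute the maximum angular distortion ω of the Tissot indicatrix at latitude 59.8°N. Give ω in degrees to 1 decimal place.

In the plate carrée (x = Rλ, y = Rφ), meridians are true-scale (h = 1) and parallels are stretched by k = sec φ.
At 59.8°: h = 1.000, k = 1.988; principal scales a = 1.988, b = 1.000.
sin(ω/2) = (a − b)/(a + b) = 0.9880/2.988 = 0.3307, so ω = 2 arcsin(0.3307) ≈ 38.6°.

38.6°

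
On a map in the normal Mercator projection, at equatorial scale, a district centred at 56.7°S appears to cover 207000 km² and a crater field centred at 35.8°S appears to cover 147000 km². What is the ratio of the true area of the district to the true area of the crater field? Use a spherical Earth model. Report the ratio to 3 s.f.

0.645

Since Mercator area scale is 1/cos²φ, the true area equals the apparent area multiplied by cos²φ.
True area of district: 207000 × cos²(56.7°) = 207000 × 0.3014 = 62400 km².
True area of crater field: 147000 × cos²(35.8°) = 147000 × 0.6578 = 96700 km².
Ratio = 62400 / 96700 ≈ 0.645.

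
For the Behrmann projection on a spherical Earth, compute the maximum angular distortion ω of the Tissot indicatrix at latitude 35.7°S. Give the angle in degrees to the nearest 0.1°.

Behrmann is a cylindrical equal-area projection with standard parallels at ±30°. For cylindrical equal-area with standard parallel φ₀, h = cos φ / cos φ₀ and k = cos φ₀ / cos φ, so h·k = 1.
At 35.7°: h = 0.9377, k = 1.066; principal scales a = 1.066, b = 0.9377.
sin(ω/2) = (a − b)/(a + b) = 0.1287/2.004 = 0.06422, so ω = 2 arcsin(0.06422) ≈ 7.4°.

7.4°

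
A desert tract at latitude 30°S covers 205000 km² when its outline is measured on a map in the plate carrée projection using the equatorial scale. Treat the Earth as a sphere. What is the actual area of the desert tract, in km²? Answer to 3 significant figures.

178000 km²

In the plate carrée (x = Rλ, y = Rφ), meridians are true-scale (h = 1) and parallels are stretched by k = sec φ.
Areal scale = h·k = 1 × sec φ; at 30°, h = 1.000, k = 1.155, so h·k = 1.155.
True area = apparent / (areal scale) = 205000 / 1.155 ≈ 178000 km².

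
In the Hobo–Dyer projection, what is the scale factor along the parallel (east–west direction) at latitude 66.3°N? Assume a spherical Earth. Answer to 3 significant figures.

The Hobo–Dyer projection is cylindrical equal-area with φ₀ = 37.5°. For cylindrical equal-area with standard parallel φ₀, h = cos φ / cos φ₀ and k = cos φ₀ / cos φ, so h·k = 1.
k = cos 37.5° / cos 66.3° = 0.7934/0.4019 = 1.974.

1.97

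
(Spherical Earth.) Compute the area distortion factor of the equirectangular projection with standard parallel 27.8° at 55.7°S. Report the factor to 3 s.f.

1.57

With standard parallel φ₀ = 27.8°, the equirectangular projection gives x = Rλ cos φ₀, y = Rφ, so h = 1 and k = cos 27.8° / cos φ.
Areal scale = h·k = 1 × cos φ₀ / cos φ; at 55.7°, h = 1.000, k = 1.570, so h·k = 1.570.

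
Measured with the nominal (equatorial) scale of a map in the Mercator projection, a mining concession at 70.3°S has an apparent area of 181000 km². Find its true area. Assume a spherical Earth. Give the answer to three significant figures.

20600 km²

The Mercator projection is conformal; its linear scale factor is the same in every direction and equals sec φ = 1/cos φ.
Areal scale = k² = sec²φ = 1/cos²(70.3°) = 1/0.3371² = 8.800.
True area = apparent / (areal scale) = 181000 / 8.800 ≈ 20600 km².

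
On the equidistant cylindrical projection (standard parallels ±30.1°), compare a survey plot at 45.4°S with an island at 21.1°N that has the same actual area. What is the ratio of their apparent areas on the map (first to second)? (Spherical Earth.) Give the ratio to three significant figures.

1.33

In the equirectangular projection with standard parallel φ₀ = 30.1° (x = Rλ cos φ₀, y = Rφ), meridians are true-scale (h = 1) and the parallel scale is k = cos φ₀ / cos φ.
Areal scale at 45.4°: h·k = 1.000 × 1.232 = 1.232.
Areal scale at 21.1°: h·k = 1.000 × 0.9273 = 0.9273.
Ratio = 1.232/0.9273 ≈ 1.33.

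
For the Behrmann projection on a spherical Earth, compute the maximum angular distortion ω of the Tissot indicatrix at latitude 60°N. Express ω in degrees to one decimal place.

The Behrmann projection is cylindrical equal-area with φ₀ = 30°. A cylindrical equal-area projection with standard parallel φ₀ has meridian scale h = cos φ / cos φ₀ and parallel scale k = cos φ₀ / cos φ (so areas are preserved, h·k = 1).
At 60°: h = 0.5774, k = 1.732; principal scales a = 1.732, b = 0.5774.
sin(ω/2) = (a − b)/(a + b) = 1.155/2.309 = 0.5000, so ω = 2 arcsin(0.5000) ≈ 60.0°.

60.0°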